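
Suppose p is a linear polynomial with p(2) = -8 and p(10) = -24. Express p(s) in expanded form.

p(s) = -2s - 4

Write p(s) = as + b. Substituting each data point gives a linear system:
  2a + b = -8
  10a + b = -24
Solving the system yields a = -2, b = -4.
So p(s) = -2s - 4.
Check: p(10) = -24. ✓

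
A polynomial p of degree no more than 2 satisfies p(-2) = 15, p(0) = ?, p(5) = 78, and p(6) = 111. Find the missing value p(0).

3

The 3 known points determine the degree-2 polynomial uniquely.
Write p(n) = an^2 + bn + c. Substituting each data point gives a linear system:
  4a - 2b + c = 15
  25a + 5b + c = 78
  36a + 6b + c = 111
Solving the system yields a = 3, b = 0, c = 3.
So p(n) = 3n^2 + 3.
Then p(0) = 3.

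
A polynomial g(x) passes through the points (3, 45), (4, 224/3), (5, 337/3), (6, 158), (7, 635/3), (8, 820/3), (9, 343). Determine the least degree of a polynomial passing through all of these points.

2

Forward differences of the values at x = 3, 4, 5, 6, 7, 8, 9:
  g  : 45  224/3  337/3  158  635/3  820/3  343
  Δ  : 89/3  113/3  137/3  161/3  185/3  209/3
  Δ^2: 8  8  8  8  8
  Δ^3: 0  0  0  0
  Δ^4: 0  0  0
  Δ^5: 0  0
  Δ^6: 0
The second differences are constant (8) and nonzero, while all higher differences vanish, so the minimal degree is 2.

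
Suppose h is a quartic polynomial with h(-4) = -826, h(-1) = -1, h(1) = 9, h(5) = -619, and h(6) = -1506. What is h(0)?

6

Write h(u) = au^4 + bu^3 + cu^2 + du + e. Substituting each data point gives a linear system:
  256a - 64b + 16c - 4d + e = -826
  a - b + c - d + e = -1
  a + b + c + d + e = 9
  625a + 125b + 25c + 5d + e = -619
  1296a + 216b + 36c + 6d + e = -1506
Solving the system yields a = -2, b = 5, c = 0, d = 0, e = 6.
So h(u) = -2u⁴ + 5u³ + 6.
Then h(0) = 6.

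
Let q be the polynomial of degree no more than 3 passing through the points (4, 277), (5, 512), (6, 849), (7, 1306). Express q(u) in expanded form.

q(u) = 3u^3 + 6u^2 - 2u - 3

Write q(u) = au^3 + bu^2 + cu + d. Substituting each data point gives a linear system:
  64a + 16b + 4c + d = 277
  125a + 25b + 5c + d = 512
  216a + 36b + 6c + d = 849
  343a + 49b + 7c + d = 1306
Solving the system yields a = 3, b = 6, c = -2, d = -3.
So q(u) = 3u³ + 6u² - 2u - 3.
Check: q(6) = 849. ✓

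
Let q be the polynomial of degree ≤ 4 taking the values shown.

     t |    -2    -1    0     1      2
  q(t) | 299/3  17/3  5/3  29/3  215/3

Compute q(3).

1049/3

Using the Lagrange interpolation formula with nodes -2, -1, 0, 1, 2:
  L_0(t) = (t + 1)t(t - 1)(t - 2) / 24
  L_1(t) = (t + 2)t(t - 1)(t - 2) / -6
  L_2(t) = (t + 2)(t + 1)(t - 1)(t - 2) / 4
  L_3(t) = (t + 2)(t + 1)t(t - 2) / -6
  L_4(t) = (t + 2)(t + 1)t(t - 1) / 24
Then q(t) = 299/3·L_0(t) + 17/3·L_1(t) + 5/3·L_2(t) + 29/3·L_3(t) + 215/3·L_4(t).
Expanding and collecting terms gives q(t) = 5t^4 - 3t^3 + t^2 + 5t + 5/3.
Evaluating at t = 3: q(3) = 1049/3.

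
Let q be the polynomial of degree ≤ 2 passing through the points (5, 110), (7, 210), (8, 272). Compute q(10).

420

Using the Lagrange interpolation formula with nodes 5, 7, 8:
  L_0(s) = (s - 7)(s - 8) / 6
  L_1(s) = (s - 5)(s - 8) / -2
  L_2(s) = (s - 5)(s - 7) / 3
Then q(s) = 110·L_0(s) + 210·L_1(s) + 272·L_2(s).
Expanding and collecting terms gives q(s) = 4s^2 + 2s.
Evaluating at s = 10: q(10) = 420.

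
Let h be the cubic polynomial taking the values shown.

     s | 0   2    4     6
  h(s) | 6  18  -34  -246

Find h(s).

Using the Lagrange interpolation formula with nodes 0, 2, 4, 6:
  L_0(s) = (s - 2)(s - 4)(s - 6) / -48
  L_1(s) = s(s - 4)(s - 6) / 16
  L_2(s) = s(s - 2)(s - 6) / -16
  L_3(s) = s(s - 2)(s - 4) / 48
Then h(s) = 6·L_0(s) + 18·L_1(s) - 34·L_2(s) - 246·L_3(s).
Expanding and collecting terms gives h(s) = -2s^3 + 4s^2 + 6s + 6.
Check: h(0) = 6. ✓

h(s) = -2s^3 + 4s^2 + 6s + 6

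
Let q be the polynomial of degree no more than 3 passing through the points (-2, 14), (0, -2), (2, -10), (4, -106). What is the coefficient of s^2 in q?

1

Write q(s) = as^3 + bs^2 + cs + d. Substituting each data point gives a linear system:
  -8a + 4b - 2c + d = 14
  d = -2
  8a + 4b + 2c + d = -10
  64a + 16b + 4c + d = -106
Solving the system yields a = -2, b = 1, c = 2, d = -2.
So q(s) = -2s^3 + s^2 + 2s - 2.
The coefficient of s^2 is 1.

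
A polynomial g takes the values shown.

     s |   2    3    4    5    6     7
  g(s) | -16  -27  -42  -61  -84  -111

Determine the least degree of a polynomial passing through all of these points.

Forward differences of the values at s = 2, 3, 4, 5, 6, 7:
  g  : -16  -27  -42  -61  -84  -111
  Δ  : -11  -15  -19  -23  -27
  Δ^2: -4  -4  -4  -4
  Δ^3: 0  0  0
  Δ^4: 0  0
  Δ^5: 0
The second differences are constant (-4) and nonzero, while all higher differences vanish, so the minimal degree is 2.

2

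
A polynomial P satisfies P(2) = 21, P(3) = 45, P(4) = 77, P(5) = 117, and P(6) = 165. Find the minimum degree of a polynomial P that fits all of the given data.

2

Forward differences of the values at s = 2, 3, 4, 5, 6:
  P  : 21  45  77  117  165
  Δ  : 24  32  40  48
  Δ^2: 8  8  8
  Δ^3: 0  0
  Δ^4: 0
The second differences are constant (8) and nonzero, while all higher differences vanish, so the minimal degree is 2.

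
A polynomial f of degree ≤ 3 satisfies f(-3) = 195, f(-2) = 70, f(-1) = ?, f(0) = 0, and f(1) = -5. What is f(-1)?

15

On equispaced nodes a degree-3 polynomial has vanishing fourth forward difference, so
  f(-3) - 4·f(-2) + 6·f(-1) - 4·f(0) + f(1) = 0.
Substituting the known values and solving for f(-1):
  6·f(-1) = 90
  f(-1) = 15.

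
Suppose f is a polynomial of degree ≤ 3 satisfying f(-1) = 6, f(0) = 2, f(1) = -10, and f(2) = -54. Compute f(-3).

86

Forward differences of the values at u = -1, 0, 1, 2:
  f  : 6  2  -10  -54
  Δ  : -4  -12  -44
  Δ^2: -8  -32
  Δ^3: -24
The third differences are constant, confirming degree 3.
Interpolating (Newton forward form) and evaluating at u = -3 gives f(-3) = 86.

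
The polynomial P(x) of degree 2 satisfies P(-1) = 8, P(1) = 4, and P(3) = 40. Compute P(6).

Write P(x) = ax^2 + bx + c. Substituting each data point gives a linear system:
  a - b + c = 8
  a + b + c = 4
  9a + 3b + c = 40
Solving the system yields a = 5, b = -2, c = 1.
So P(x) = 5x^2 - 2x + 1.
Then P(6) = 169.

169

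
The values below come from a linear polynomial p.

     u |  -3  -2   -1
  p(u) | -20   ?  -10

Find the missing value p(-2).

-15

The 2 known points determine the degree-1 polynomial uniquely.
Write p(u) = au + b. Substituting each data point gives a linear system:
  -3a + b = -20
  -a + b = -10
Solving the system yields a = 5, b = -5.
So p(u) = 5u - 5.
Then p(-2) = -15.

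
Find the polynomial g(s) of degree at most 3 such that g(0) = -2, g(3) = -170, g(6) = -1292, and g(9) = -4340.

g(s) = -6s^3 + s^2 - 5s - 2

Using the Lagrange interpolation formula with nodes 0, 3, 6, 9:
  L_0(s) = (s - 3)(s - 6)(s - 9) / -162
  L_1(s) = s(s - 6)(s - 9) / 54
  L_2(s) = s(s - 3)(s - 9) / -54
  L_3(s) = s(s - 3)(s - 6) / 162
Then g(s) = -2·L_0(s) - 170·L_1(s) - 1292·L_2(s) - 4340·L_3(s).
Expanding and collecting terms gives g(s) = -6s^3 + s^2 - 5s - 2.
Check: g(9) = -4340. ✓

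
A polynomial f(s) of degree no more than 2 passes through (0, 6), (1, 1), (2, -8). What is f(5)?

-59

Forward differences of the values at s = 0, 1, 2:
  f  : 6  1  -8
  Δ  : -5  -9
  Δ^2: -4
The second differences are constant, confirming degree 2.
Interpolating (Newton forward form) and evaluating at s = 5 gives f(5) = -59.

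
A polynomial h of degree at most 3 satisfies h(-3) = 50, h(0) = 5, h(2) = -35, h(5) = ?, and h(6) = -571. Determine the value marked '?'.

The 4 known points determine the degree-3 polynomial uniquely.
Write h(n) = an^3 + bn^2 + cn + d. Substituting each data point gives a linear system:
  -27a + 9b - 3c + d = 50
  d = 5
  8a + 4b + 2c + d = -35
  216a + 36b + 6c + d = -571
Solving the system yields a = -2, b = -3, c = -6, d = 5.
So h(n) = -2n³ - 3n² - 6n + 5.
Then h(5) = -350.

-350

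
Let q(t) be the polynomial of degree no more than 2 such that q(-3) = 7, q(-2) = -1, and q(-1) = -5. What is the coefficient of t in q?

2

Write q(t) = at^2 + bt + c. Substituting each data point gives a linear system:
  9a - 3b + c = 7
  4a - 2b + c = -1
  a - b + c = -5
Solving the system yields a = 2, b = 2, c = -5.
So q(t) = 2t^2 + 2t - 5.
The coefficient of t is 2.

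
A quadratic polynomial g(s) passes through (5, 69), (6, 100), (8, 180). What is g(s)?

Write g(s) = as^2 + bs + c. Substituting each data point gives a linear system:
  25a + 5b + c = 69
  36a + 6b + c = 100
  64a + 8b + c = 180
Solving the system yields a = 3, b = -2, c = 4.
So g(s) = 3s^2 - 2s + 4.
Check: g(6) = 100. ✓

g(s) = 3s^2 - 2s + 4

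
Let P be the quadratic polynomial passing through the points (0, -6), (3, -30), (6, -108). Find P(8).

Write P(t) = at^2 + bt + c. Substituting each data point gives a linear system:
  c = -6
  9a + 3b + c = -30
  36a + 6b + c = -108
Solving the system yields a = -3, b = 1, c = -6.
So P(t) = -3t² + t - 6.
Then P(8) = -190.

-190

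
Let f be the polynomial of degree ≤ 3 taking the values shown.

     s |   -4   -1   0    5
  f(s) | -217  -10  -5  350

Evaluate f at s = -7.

Using the Lagrange interpolation formula with nodes -4, -1, 0, 5:
  L_0(s) = (s + 1)s(s - 5) / -108
  L_1(s) = (s + 4)s(s - 5) / 18
  L_2(s) = (s + 4)(s + 1)(s - 5) / -20
  L_3(s) = (s + 4)(s + 1)s / 270
Then f(s) = -217·L_0(s) - 10·L_1(s) - 5·L_2(s) + 350·L_3(s).
Expanding and collecting terms gives f(s) = 3s^3 - s^2 + s - 5.
Evaluating at s = -7: f(-7) = -1090.

-1090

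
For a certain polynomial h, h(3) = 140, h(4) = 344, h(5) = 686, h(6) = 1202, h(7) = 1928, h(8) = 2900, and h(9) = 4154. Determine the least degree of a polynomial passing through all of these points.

3

Forward differences of the values at x = 3, 4, 5, 6, 7, 8, 9:
  h  : 140  344  686  1202  1928  2900  4154
  Δ  : 204  342  516  726  972  1254
  Δ^2: 138  174  210  246  282
  Δ^3: 36  36  36  36
  Δ^4: 0  0  0
  Δ^5: 0  0
  Δ^6: 0
The third differences are constant (36) and nonzero, while all higher differences vanish, so the minimal degree is 3.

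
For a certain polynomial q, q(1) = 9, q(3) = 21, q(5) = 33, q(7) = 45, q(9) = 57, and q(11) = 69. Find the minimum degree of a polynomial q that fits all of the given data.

Forward differences of the values at t = 1, 3, 5, 7, 9, 11:
  q  : 9  21  33  45  57  69
  Δ  : 12  12  12  12  12
  Δ^2: 0  0  0  0
  Δ^3: 0  0  0
  Δ^4: 0  0
  Δ^5: 0
The first differences are constant (12) and nonzero, while all higher differences vanish, so the minimal degree is 1.

1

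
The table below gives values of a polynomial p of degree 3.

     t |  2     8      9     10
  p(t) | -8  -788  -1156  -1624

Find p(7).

Using the Lagrange interpolation formula with nodes 2, 8, 9, 10:
  L_0(t) = (t - 8)(t - 9)(t - 10) / -336
  L_1(t) = (t - 2)(t - 9)(t - 10) / 12
  L_2(t) = (t - 2)(t - 8)(t - 10) / -7
  L_3(t) = (t - 2)(t - 8)(t - 9) / 16
Then p(t) = -8·L_0(t) - 788·L_1(t) - 1156·L_2(t) - 1624·L_3(t).
Expanding and collecting terms gives p(t) = -2t^3 + 4t^2 - 2t - 4.
Evaluating at t = 7: p(7) = -508.

-508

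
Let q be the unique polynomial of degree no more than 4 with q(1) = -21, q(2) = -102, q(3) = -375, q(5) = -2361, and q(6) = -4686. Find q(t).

q(t) = -3t^4 - 3t^3 - 3t^2 - 6t - 6

Write q(t) = at^4 + bt^3 + ct^2 + dt + e. Substituting each data point gives a linear system:
  a + b + c + d + e = -21
  16a + 8b + 4c + 2d + e = -102
  81a + 27b + 9c + 3d + e = -375
  625a + 125b + 25c + 5d + e = -2361
  1296a + 216b + 36c + 6d + e = -4686
Solving the system yields a = -3, b = -3, c = -3, d = -6, e = -6.
So q(t) = -3t^4 - 3t^3 - 3t^2 - 6t - 6.
Check: q(5) = -2361. ✓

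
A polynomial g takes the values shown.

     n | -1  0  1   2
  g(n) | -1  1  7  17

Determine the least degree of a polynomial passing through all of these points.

2

Forward differences of the values at n = -1, 0, 1, 2:
  g  : -1  1  7  17
  Δ  : 2  6  10
  Δ^2: 4  4
  Δ^3: 0
The second differences are constant (4) and nonzero, while all higher differences vanish, so the minimal degree is 2.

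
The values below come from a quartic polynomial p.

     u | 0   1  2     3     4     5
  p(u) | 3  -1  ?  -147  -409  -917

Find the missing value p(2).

On equispaced nodes a degree-4 polynomial has vanishing fifth forward difference, so
  - p(0) + 5·p(1) - 10·p(2) + 10·p(3) - 5·p(4) + p(5) = 0.
Substituting the known values and solving for p(2):
  -10·p(2) = 350
  p(2) = -35.

-35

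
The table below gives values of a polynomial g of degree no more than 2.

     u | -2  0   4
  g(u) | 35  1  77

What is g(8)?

345

Write g(u) = au^2 + bu + c. Substituting each data point gives a linear system:
  4a - 2b + c = 35
  c = 1
  16a + 4b + c = 77
Solving the system yields a = 6, b = -5, c = 1.
So g(u) = 6u^2 - 5u + 1.
Then g(8) = 345.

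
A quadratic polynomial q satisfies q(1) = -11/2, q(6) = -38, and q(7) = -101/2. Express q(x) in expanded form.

q(x) = -x^2 + (1/2)x - 5

Using the Lagrange interpolation formula with nodes 1, 6, 7:
  L_0(x) = (x - 6)(x - 7) / 30
  L_1(x) = (x - 1)(x - 7) / -5
  L_2(x) = (x - 1)(x - 6) / 6
Then q(x) = -11/2·L_0(x) - 38·L_1(x) - 101/2·L_2(x).
Expanding and collecting terms gives q(x) = -x^2 + (1/2)x - 5.
Check: q(1) = -11/2. ✓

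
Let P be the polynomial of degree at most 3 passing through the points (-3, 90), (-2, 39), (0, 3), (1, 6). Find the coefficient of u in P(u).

Write P(u) = au^3 + bu^2 + cu + d. Substituting each data point gives a linear system:
  -27a + 9b - 3c + d = 90
  -8a + 4b - 2c + d = 39
  d = 3
  a + b + c + d = 6
Solving the system yields a = -1, b = 6, c = -2, d = 3.
So P(u) = -u^3 + 6u^2 - 2u + 3.
The coefficient of u is -2.

-2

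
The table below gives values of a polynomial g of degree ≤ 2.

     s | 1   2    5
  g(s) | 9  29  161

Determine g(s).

Using the Lagrange interpolation formula with nodes 1, 2, 5:
  L_0(s) = (s - 2)(s - 5) / 4
  L_1(s) = (s - 1)(s - 5) / -3
  L_2(s) = (s - 1)(s - 2) / 12
Then g(s) = 9·L_0(s) + 29·L_1(s) + 161·L_2(s).
Expanding and collecting terms gives g(s) = 6s^2 + 2s + 1.
Check: g(5) = 161. ✓

g(s) = 6s^2 + 2s + 1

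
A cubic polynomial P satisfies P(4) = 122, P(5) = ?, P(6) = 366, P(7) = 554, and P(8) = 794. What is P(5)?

On equispaced nodes a degree-3 polynomial has vanishing fourth forward difference, so
  P(4) - 4·P(5) + 6·P(6) - 4·P(7) + P(8) = 0.
Substituting the known values and solving for P(5):
  -4·P(5) = -896
  P(5) = 224.

224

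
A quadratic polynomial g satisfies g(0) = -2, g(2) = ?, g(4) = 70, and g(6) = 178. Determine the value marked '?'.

10

The 3 known points determine the degree-2 polynomial uniquely.
Write g(x) = ax^2 + bx + c. Substituting each data point gives a linear system:
  c = -2
  16a + 4b + c = 70
  36a + 6b + c = 178
Solving the system yields a = 6, b = -6, c = -2.
So g(x) = 6x² - 6x - 2.
Then g(2) = 10.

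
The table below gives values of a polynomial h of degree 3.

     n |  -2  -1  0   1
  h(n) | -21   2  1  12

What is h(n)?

Using the Lagrange interpolation formula with nodes -2, -1, 0, 1:
  L_0(n) = (n + 1)n(n - 1) / -6
  L_1(n) = (n + 2)n(n - 1) / 2
  L_2(n) = (n + 2)(n + 1)(n - 1) / -2
  L_3(n) = (n + 2)(n + 1)n / 6
Then h(n) = -21·L_0(n) + 2·L_1(n) + 1·L_2(n) + 12·L_3(n).
Expanding and collecting terms gives h(n) = 6n^3 + 6n^2 - n + 1.
Check: h(0) = 1. ✓

h(n) = 6n^3 + 6n^2 - n + 1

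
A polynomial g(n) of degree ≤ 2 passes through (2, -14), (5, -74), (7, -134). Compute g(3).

-30

Using the Lagrange interpolation formula with nodes 2, 5, 7:
  L_0(n) = (n - 5)(n - 7) / 15
  L_1(n) = (n - 2)(n - 7) / -6
  L_2(n) = (n - 2)(n - 5) / 10
Then g(n) = -14·L_0(n) - 74·L_1(n) - 134·L_2(n).
Expanding and collecting terms gives g(n) = -2n² - 6n + 6.
Evaluating at n = 3: g(3) = -30.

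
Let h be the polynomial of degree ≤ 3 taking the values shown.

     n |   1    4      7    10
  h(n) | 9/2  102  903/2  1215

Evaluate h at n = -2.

Using the Lagrange interpolation formula with nodes 1, 4, 7, 10:
  L_0(n) = (n - 4)(n - 7)(n - 10) / -162
  L_1(n) = (n - 1)(n - 7)(n - 10) / 54
  L_2(n) = (n - 1)(n - 4)(n - 10) / -54
  L_3(n) = (n - 1)(n - 4)(n - 7) / 162
Then h(n) = 9/2·L_0(n) + 102·L_1(n) + 903/2·L_2(n) + 1215·L_3(n).
Expanding and collecting terms gives h(n) = n³ + 2n² + (3/2)n.
Evaluating at n = -2: h(-2) = -3.

-3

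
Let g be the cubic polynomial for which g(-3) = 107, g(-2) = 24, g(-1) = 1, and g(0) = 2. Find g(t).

g(t) = -6t^3 - 6t^2 + t + 2

Using the Lagrange interpolation formula with nodes -3, -2, -1, 0:
  L_0(t) = (t + 2)(t + 1)t / -6
  L_1(t) = (t + 3)(t + 1)t / 2
  L_2(t) = (t + 3)(t + 2)t / -2
  L_3(t) = (t + 3)(t + 2)(t + 1) / 6
Then g(t) = 107·L_0(t) + 24·L_1(t) + 1·L_2(t) + 2·L_3(t).
Expanding and collecting terms gives g(t) = -6t^3 - 6t^2 + t + 2.
Check: g(-2) = 24. ✓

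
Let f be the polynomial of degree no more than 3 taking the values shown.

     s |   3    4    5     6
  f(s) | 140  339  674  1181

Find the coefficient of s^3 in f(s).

Write f(s) = as^3 + bs^2 + cs + d. Substituting each data point gives a linear system:
  27a + 9b + 3c + d = 140
  64a + 16b + 4c + d = 339
  125a + 25b + 5c + d = 674
  216a + 36b + 6c + d = 1181
Solving the system yields a = 6, b = -4, c = 5, d = -1.
So f(s) = 6s³ - 4s² + 5s - 1.
The leading coefficient is 6.

6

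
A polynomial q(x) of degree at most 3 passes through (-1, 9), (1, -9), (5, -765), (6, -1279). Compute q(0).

Using the Lagrange interpolation formula with nodes -1, 1, 5, 6:
  L_0(x) = (x - 1)(x - 5)(x - 6) / -84
  L_1(x) = (x + 1)(x - 5)(x - 6) / 40
  L_2(x) = (x + 1)(x - 1)(x - 6) / -24
  L_3(x) = (x + 1)(x - 1)(x - 5) / 35
Then q(x) = 9·L_0(x) - 9·L_1(x) - 765·L_2(x) - 1279·L_3(x).
Expanding and collecting terms gives q(x) = -5x^3 - 5x^2 - 4x + 5.
Evaluating at x = 0: q(0) = 5.

5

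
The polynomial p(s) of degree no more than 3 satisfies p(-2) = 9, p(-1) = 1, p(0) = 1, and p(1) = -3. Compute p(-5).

201

Forward differences of the values at s = -2, -1, 0, 1:
  p  : 9  1  1  -3
  Δ  : -8  0  -4
  Δ^2: 8  -4
  Δ^3: -12
The third differences are constant, confirming degree 3.
Interpolating (Newton forward form) and evaluating at s = -5 gives p(-5) = 201.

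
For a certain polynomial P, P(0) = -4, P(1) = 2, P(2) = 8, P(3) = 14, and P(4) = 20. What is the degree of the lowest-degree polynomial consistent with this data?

1

Forward differences of the values at x = 0, 1, 2, 3, 4:
  P  : -4  2  8  14  20
  Δ  : 6  6  6  6
  Δ^2: 0  0  0
  Δ^3: 0  0
  Δ^4: 0
The first differences are constant (6) and nonzero, while all higher differences vanish, so the minimal degree is 1.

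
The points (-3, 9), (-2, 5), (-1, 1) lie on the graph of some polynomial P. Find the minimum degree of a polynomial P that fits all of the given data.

1

Forward differences of the values at n = -3, -2, -1:
  P  : 9  5  1
  Δ  : -4  -4
  Δ^2: 0
The first differences are constant (-4) and nonzero, while all higher differences vanish, so the minimal degree is 1.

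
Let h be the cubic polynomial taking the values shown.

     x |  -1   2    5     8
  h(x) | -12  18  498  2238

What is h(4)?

Using the Lagrange interpolation formula with nodes -1, 2, 5, 8:
  L_0(x) = (x - 2)(x - 5)(x - 8) / -162
  L_1(x) = (x + 1)(x - 5)(x - 8) / 54
  L_2(x) = (x + 1)(x - 2)(x - 8) / -54
  L_3(x) = (x + 1)(x - 2)(x - 5) / 162
Then h(x) = -12·L_0(x) + 18·L_1(x) + 498·L_2(x) + 2238·L_3(x).
Expanding and collecting terms gives h(x) = 5x^3 - 5x^2 - 2.
Evaluating at x = 4: h(4) = 238.

238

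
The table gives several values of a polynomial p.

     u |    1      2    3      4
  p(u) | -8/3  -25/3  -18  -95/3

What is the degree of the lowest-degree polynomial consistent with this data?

2

Forward differences of the values at u = 1, 2, 3, 4:
  p  : -8/3  -25/3  -18  -95/3
  Δ  : -17/3  -29/3  -41/3
  Δ^2: -4  -4
  Δ^3: 0
The second differences are constant (-4) and nonzero, while all higher differences vanish, so the minimal degree is 2.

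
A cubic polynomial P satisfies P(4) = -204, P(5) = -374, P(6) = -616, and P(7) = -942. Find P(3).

Write P(x) = ax^3 + bx^2 + cx + d. Substituting each data point gives a linear system:
  64a + 16b + 4c + d = -204
  125a + 25b + 5c + d = -374
  216a + 36b + 6c + d = -616
  343a + 49b + 7c + d = -942
Solving the system yields a = -2, b = -6, c = 6, d = -4.
So P(x) = -2x^3 - 6x^2 + 6x - 4.
Then P(3) = -94.

-94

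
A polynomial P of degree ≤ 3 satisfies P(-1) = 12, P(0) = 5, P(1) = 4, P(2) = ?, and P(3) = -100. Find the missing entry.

-21

On equispaced nodes a degree-3 polynomial has vanishing fourth forward difference, so
  P(-1) - 4·P(0) + 6·P(1) - 4·P(2) + P(3) = 0.
Substituting the known values and solving for P(2):
  -4·P(2) = 84
  P(2) = -21.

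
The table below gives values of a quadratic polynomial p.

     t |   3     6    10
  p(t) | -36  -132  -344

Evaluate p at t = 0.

Write p(t) = at^2 + bt + c. Substituting each data point gives a linear system:
  9a + 3b + c = -36
  36a + 6b + c = -132
  100a + 10b + c = -344
Solving the system yields a = -3, b = -5, c = 6.
So p(t) = -3t² - 5t + 6.
Then p(0) = 6.

6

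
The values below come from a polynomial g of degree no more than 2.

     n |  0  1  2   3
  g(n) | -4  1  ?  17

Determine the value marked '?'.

8

The 3 known points determine the degree-2 polynomial uniquely.
Write g(n) = an^2 + bn + c. Substituting each data point gives a linear system:
  c = -4
  a + b + c = 1
  9a + 3b + c = 17
Solving the system yields a = 1, b = 4, c = -4.
So g(n) = n² + 4n - 4.
Then g(2) = 8.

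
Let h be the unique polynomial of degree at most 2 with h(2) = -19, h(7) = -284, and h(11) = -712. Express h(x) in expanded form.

Write h(x) = ax^2 + bx + c. Substituting each data point gives a linear system:
  4a + 2b + c = -19
  49a + 7b + c = -284
  121a + 11b + c = -712
Solving the system yields a = -6, b = 1, c = 3.
So h(x) = -6x² + x + 3.
Check: h(7) = -284. ✓

h(x) = -6x^2 + x + 3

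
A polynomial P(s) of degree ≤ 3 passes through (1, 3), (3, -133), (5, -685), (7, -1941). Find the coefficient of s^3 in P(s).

Write P(s) = as^3 + bs^2 + cs + d. Substituting each data point gives a linear system:
  a + b + c + d = 3
  27a + 9b + 3c + d = -133
  125a + 25b + 5c + d = -685
  343a + 49b + 7c + d = -1941
Solving the system yields a = -6, b = 2, c = 2, d = 5.
So P(s) = -6s^3 + 2s^2 + 2s + 5.
The leading coefficient is -6.

-6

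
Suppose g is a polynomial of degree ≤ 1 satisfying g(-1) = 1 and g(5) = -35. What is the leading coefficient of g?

Write g(s) = as + b. Substituting each data point gives a linear system:
  -a + b = 1
  5a + b = -35
Solving the system yields a = -6, b = -5.
So g(s) = -6s - 5.
The leading coefficient is -6.

-6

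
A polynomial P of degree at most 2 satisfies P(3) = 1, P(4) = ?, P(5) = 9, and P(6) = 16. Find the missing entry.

4

The 3 known points determine the degree-2 polynomial uniquely.
Write P(s) = as^2 + bs + c. Substituting each data point gives a linear system:
  9a + 3b + c = 1
  25a + 5b + c = 9
  36a + 6b + c = 16
Solving the system yields a = 1, b = -4, c = 4.
So P(s) = s² - 4s + 4.
Then P(4) = 4.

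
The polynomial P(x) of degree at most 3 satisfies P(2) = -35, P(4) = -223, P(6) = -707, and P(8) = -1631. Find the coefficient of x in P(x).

Write P(x) = ax^3 + bx^2 + cx + d. Substituting each data point gives a linear system:
  8a + 4b + 2c + d = -35
  64a + 16b + 4c + d = -223
  216a + 36b + 6c + d = -707
  512a + 64b + 8c + d = -1631
Solving the system yields a = -3, b = -1, c = -4, d = 1.
So P(x) = -3x^3 - x^2 - 4x + 1.
The coefficient of x is -4.

-4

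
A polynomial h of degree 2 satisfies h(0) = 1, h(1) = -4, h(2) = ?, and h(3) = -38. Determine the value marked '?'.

-17

The 3 known points determine the degree-2 polynomial uniquely.
Write h(t) = at^2 + bt + c. Substituting each data point gives a linear system:
  c = 1
  a + b + c = -4
  9a + 3b + c = -38
Solving the system yields a = -4, b = -1, c = 1.
So h(t) = -4t^2 - t + 1.
Then h(2) = -17.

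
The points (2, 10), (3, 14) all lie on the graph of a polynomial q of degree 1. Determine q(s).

q(s) = 4s + 2

Write q(s) = as + b. Substituting each data point gives a linear system:
  2a + b = 10
  3a + b = 14
Solving the system yields a = 4, b = 2.
So q(s) = 4s + 2.
Check: q(2) = 10. ✓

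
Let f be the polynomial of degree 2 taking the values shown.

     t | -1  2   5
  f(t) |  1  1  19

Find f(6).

Using the Lagrange interpolation formula with nodes -1, 2, 5:
  L_0(t) = (t - 2)(t - 5) / 18
  L_1(t) = (t + 1)(t - 5) / -9
  L_2(t) = (t + 1)(t - 2) / 18
Then f(t) = 1·L_0(t) + 1·L_1(t) + 19·L_2(t).
Expanding and collecting terms gives f(t) = t² - t - 1.
Evaluating at t = 6: f(6) = 29.

29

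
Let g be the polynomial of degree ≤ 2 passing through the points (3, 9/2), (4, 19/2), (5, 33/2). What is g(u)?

Write g(u) = au^2 + bu + c. Substituting each data point gives a linear system:
  9a + 3b + c = 9/2
  16a + 4b + c = 19/2
  25a + 5b + c = 33/2
Solving the system yields a = 1, b = -2, c = 3/2.
So g(u) = u² - 2u + 3/2.
Check: g(4) = 19/2. ✓

g(u) = u^2 - 2u + 3/2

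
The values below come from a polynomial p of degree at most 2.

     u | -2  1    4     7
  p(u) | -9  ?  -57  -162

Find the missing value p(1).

-6

The 3 known points determine the degree-2 polynomial uniquely.
Write p(u) = au^2 + bu + c. Substituting each data point gives a linear system:
  4a - 2b + c = -9
  16a + 4b + c = -57
  49a + 7b + c = -162
Solving the system yields a = -3, b = -2, c = -1.
So p(u) = -3u² - 2u - 1.
Then p(1) = -6.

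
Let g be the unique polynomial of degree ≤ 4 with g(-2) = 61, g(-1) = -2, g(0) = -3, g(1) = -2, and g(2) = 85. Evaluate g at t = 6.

8013

Write g(t) = at^4 + bt^3 + ct^2 + dt + e. Substituting each data point gives a linear system:
  16a - 8b + 4c - 2d + e = 61
  a - b + c - d + e = -2
  e = -3
  a + b + c + d + e = -2
  16a + 8b + 4c + 2d + e = 85
Solving the system yields a = 6, b = 2, c = -5, d = -2, e = -3.
So g(t) = 6t⁴ + 2t³ - 5t² - 2t - 3.
Then g(6) = 8013.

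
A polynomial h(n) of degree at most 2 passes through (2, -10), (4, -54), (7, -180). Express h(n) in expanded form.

h(n) = -4n^2 + 2n + 2

Write h(n) = an^2 + bn + c. Substituting each data point gives a linear system:
  4a + 2b + c = -10
  16a + 4b + c = -54
  49a + 7b + c = -180
Solving the system yields a = -4, b = 2, c = 2.
So h(n) = -4n^2 + 2n + 2.
Check: h(2) = -10. ✓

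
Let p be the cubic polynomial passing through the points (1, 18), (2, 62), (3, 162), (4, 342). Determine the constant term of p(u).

Write p(u) = au^3 + bu^2 + cu + d. Substituting each data point gives a linear system:
  a + b + c + d = 18
  8a + 4b + 2c + d = 62
  27a + 9b + 3c + d = 162
  64a + 16b + 4c + d = 342
Solving the system yields a = 4, b = 4, c = 4, d = 6.
So p(u) = 4u^3 + 4u^2 + 4u + 6.
The constant term is 6.

6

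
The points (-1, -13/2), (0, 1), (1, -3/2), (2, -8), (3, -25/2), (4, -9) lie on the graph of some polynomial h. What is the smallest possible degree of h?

3

Forward differences of the values at u = -1, 0, 1, 2, 3, 4:
  h  : -13/2  1  -3/2  -8  -25/2  -9
  Δ  : 15/2  -5/2  -13/2  -9/2  7/2
  Δ^2: -10  -4  2  8
  Δ^3: 6  6  6
  Δ^4: 0  0
  Δ^5: 0
The third differences are constant (6) and nonzero, while all higher differences vanish, so the minimal degree is 3.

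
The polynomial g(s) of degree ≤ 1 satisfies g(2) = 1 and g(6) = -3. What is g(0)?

3

Write g(s) = as + b. Substituting each data point gives a linear system:
  2a + b = 1
  6a + b = -3
Solving the system yields a = -1, b = 3.
So g(s) = -s + 3.
Then g(0) = 3.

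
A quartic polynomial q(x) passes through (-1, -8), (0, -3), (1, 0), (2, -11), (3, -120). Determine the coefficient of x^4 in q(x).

Write q(x) = ax^4 + bx^3 + cx^2 + dx + e. Substituting each data point gives a linear system:
  a - b + c - d + e = -8
  e = -3
  a + b + c + d + e = 0
  16a + 8b + 4c + 2d + e = -11
  81a + 27b + 9c + 3d + e = -120
Solving the system yields a = -3, b = 4, c = 2, d = 0, e = -3.
So q(x) = -3x^4 + 4x^3 + 2x^2 - 3.
The leading coefficient is -3.

-3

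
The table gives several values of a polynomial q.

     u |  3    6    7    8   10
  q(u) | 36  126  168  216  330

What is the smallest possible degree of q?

Divided differences on the nodes 3, 6, 7, 8, 10:
  order 0: 36  126  168  216  330
  order 1: 30  42  48  57
  order 2: 3  3  3
  order 3: 0  0
  order 4: 0
The order-2 divided differences are all 3 (nonzero) and every higher order vanishes, so the data lies on a polynomial of degree exactly 2.

2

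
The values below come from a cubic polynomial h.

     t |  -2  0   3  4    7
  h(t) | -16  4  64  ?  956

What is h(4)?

164

The 4 known points determine the degree-3 polynomial uniquely.
Write h(t) = at^3 + bt^2 + ct + d. Substituting each data point gives a linear system:
  -8a + 4b - 2c + d = -16
  d = 4
  27a + 9b + 3c + d = 64
  343a + 49b + 7c + d = 956
Solving the system yields a = 3, b = -1, c = -4, d = 4.
So h(t) = 3t^3 - t^2 - 4t + 4.
Then h(4) = 164.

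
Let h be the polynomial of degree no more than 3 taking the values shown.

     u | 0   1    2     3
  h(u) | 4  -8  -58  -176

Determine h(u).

Write h(u) = au^3 + bu^2 + cu + d. Substituting each data point gives a linear system:
  d = 4
  a + b + c + d = -8
  8a + 4b + 2c + d = -58
  27a + 9b + 3c + d = -176
Solving the system yields a = -5, b = -4, c = -3, d = 4.
So h(u) = -5u^3 - 4u^2 - 3u + 4.
Check: h(3) = -176. ✓

h(u) = -5u^3 - 4u^2 - 3u + 4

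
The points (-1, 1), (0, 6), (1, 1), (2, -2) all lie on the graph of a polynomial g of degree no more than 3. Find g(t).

Write g(t) = at^3 + bt^2 + ct + d. Substituting each data point gives a linear system:
  -a + b - c + d = 1
  d = 6
  a + b + c + d = 1
  8a + 4b + 2c + d = -2
Solving the system yields a = 2, b = -5, c = -2, d = 6.
So g(t) = 2t³ - 5t² - 2t + 6.
Check: g(2) = -2. ✓

g(t) = 2t^3 - 5t^2 - 2t + 6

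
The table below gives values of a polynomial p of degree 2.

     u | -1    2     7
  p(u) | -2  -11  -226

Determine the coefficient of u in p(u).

2

Write p(u) = au^2 + bu + c. Substituting each data point gives a linear system:
  a - b + c = -2
  4a + 2b + c = -11
  49a + 7b + c = -226
Solving the system yields a = -5, b = 2, c = 5.
So p(u) = -5u² + 2u + 5.
The coefficient of u is 2.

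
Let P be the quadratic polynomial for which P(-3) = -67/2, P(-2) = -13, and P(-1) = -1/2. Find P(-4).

Using the Lagrange interpolation formula with nodes -3, -2, -1:
  L_0(s) = (s + 2)(s + 1) / 2
  L_1(s) = (s + 3)(s + 1) / -1
  L_2(s) = (s + 3)(s + 2) / 2
Then P(s) = -67/2·L_0(s) - 13·L_1(s) - 1/2·L_2(s).
Expanding and collecting terms gives P(s) = -4s^2 + (1/2)s + 4.
Evaluating at s = -4: P(-4) = -62.

-62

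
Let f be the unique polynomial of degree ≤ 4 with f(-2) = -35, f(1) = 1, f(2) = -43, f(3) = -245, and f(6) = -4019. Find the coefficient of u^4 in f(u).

Write f(u) = au^4 + bu^3 + cu^2 + du + e. Substituting each data point gives a linear system:
  16a - 8b + 4c - 2d + e = -35
  a + b + c + d + e = 1
  16a + 8b + 4c + 2d + e = -43
  81a + 27b + 9c + 3d + e = -245
  1296a + 216b + 36c + 6d + e = -4019
Solving the system yields a = -3, b = -1, c = 2, d = 2, e = 1.
So f(u) = -3u^4 - u^3 + 2u^2 + 2u + 1.
The leading coefficient is -3.

-3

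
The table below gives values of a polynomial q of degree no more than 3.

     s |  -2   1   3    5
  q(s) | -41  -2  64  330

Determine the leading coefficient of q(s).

Write q(s) = as^3 + bs^2 + cs + d. Substituting each data point gives a linear system:
  -8a + 4b - 2c + d = -41
  a + b + c + d = -2
  27a + 9b + 3c + d = 64
  125a + 25b + 5c + d = 330
Solving the system yields a = 3, b = -2, c = 2, d = -5.
So q(s) = 3s³ - 2s² + 2s - 5.
The leading coefficient is 3.

3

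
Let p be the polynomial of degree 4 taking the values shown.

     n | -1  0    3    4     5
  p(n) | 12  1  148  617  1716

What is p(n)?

Write p(n) = an^4 + bn^3 + cn^2 + dn + e. Substituting each data point gives a linear system:
  a - b + c - d + e = 12
  e = 1
  81a + 27b + 9c + 3d + e = 148
  256a + 64b + 16c + 4d + e = 617
  625a + 125b + 25c + 5d + e = 1716
Solving the system yields a = 4, b = -6, c = -1, d = -2, e = 1.
So p(n) = 4n^4 - 6n^3 - n^2 - 2n + 1.
Check: p(4) = 617. ✓

p(n) = 4n^4 - 6n^3 - n^2 - 2n + 1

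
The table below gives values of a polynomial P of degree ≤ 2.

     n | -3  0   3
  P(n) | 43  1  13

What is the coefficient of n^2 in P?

3

Write P(n) = an^2 + bn + c. Substituting each data point gives a linear system:
  9a - 3b + c = 43
  c = 1
  9a + 3b + c = 13
Solving the system yields a = 3, b = -5, c = 1.
So P(n) = 3n² - 5n + 1.
The leading coefficient is 3.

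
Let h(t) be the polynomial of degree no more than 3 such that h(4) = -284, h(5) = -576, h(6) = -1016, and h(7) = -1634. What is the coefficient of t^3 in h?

Write h(t) = at^3 + bt^2 + ct + d. Substituting each data point gives a linear system:
  64a + 16b + 4c + d = -284
  125a + 25b + 5c + d = -576
  216a + 36b + 6c + d = -1016
  343a + 49b + 7c + d = -1634
Solving the system yields a = -5, b = 1, c = 4, d = 4.
So h(t) = -5t^3 + t^2 + 4t + 4.
The leading coefficient is -5.

-5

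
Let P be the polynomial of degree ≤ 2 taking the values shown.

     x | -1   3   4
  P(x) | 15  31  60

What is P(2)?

Write P(x) = ax^2 + bx + c. Substituting each data point gives a linear system:
  a - b + c = 15
  9a + 3b + c = 31
  16a + 4b + c = 60
Solving the system yields a = 5, b = -6, c = 4.
So P(x) = 5x² - 6x + 4.
Then P(2) = 12.

12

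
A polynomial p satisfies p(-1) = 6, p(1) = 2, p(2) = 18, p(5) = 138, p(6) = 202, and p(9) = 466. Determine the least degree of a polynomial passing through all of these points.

Divided differences on the nodes -1, 1, 2, 5, 6, 9:
  order 0: 6  2  18  138  202  466
  order 1: -2  16  40  64  88
  order 2: 6  6  6  6
  order 3: 0  0  0
  order 4: 0  0
  order 5: 0
The order-2 divided differences are all 6 (nonzero) and every higher order vanishes, so the data lies on a polynomial of degree exactly 2.

2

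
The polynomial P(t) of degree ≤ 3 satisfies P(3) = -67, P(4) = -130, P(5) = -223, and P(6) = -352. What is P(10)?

-1348

Forward differences of the values at t = 3, 4, 5, 6:
  P  : -67  -130  -223  -352
  Δ  : -63  -93  -129
  Δ^2: -30  -36
  Δ^3: -6
The third differences are constant, confirming degree 3.
Interpolating (Newton forward form) and evaluating at t = 10 gives P(10) = -1348.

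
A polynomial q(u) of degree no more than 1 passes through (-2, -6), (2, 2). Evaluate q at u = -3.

-8

Using the Lagrange interpolation formula with nodes -2, 2:
  L_0(u) = (u - 2) / -4
  L_1(u) = (u + 2) / 4
Then q(u) = -6·L_0(u) + 2·L_1(u).
Expanding and collecting terms gives q(u) = 2u - 2.
Evaluating at u = -3: q(-3) = -8.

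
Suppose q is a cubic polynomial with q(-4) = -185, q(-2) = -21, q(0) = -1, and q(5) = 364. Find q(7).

1014

Write q(n) = an^3 + bn^2 + cn + d. Substituting each data point gives a linear system:
  -64a + 16b - 4c + d = -185
  -8a + 4b - 2c + d = -21
  d = -1
  125a + 25b + 5c + d = 364
Solving the system yields a = 3, b = 0, c = -2, d = -1.
So q(n) = 3n^3 - 2n - 1.
Then q(7) = 1014.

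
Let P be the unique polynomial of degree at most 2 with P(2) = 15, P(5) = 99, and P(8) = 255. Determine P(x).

Write P(x) = ax^2 + bx + c. Substituting each data point gives a linear system:
  4a + 2b + c = 15
  25a + 5b + c = 99
  64a + 8b + c = 255
Solving the system yields a = 4, b = 0, c = -1.
So P(x) = 4x² - 1.
Check: P(8) = 255. ✓

P(x) = 4x^2 - 1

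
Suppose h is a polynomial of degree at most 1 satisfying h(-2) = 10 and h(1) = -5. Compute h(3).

-15

Write h(n) = an + b. Substituting each data point gives a linear system:
  -2a + b = 10
  a + b = -5
Solving the system yields a = -5, b = 0.
So h(n) = -5n.
Then h(3) = -15.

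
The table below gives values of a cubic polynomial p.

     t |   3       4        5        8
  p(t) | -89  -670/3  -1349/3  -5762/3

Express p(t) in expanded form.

Write p(t) = at^3 + bt^2 + ct + d. Substituting each data point gives a linear system:
  27a + 9b + 3c + d = -89
  64a + 16b + 4c + d = -670/3
  125a + 25b + 5c + d = -1349/3
  512a + 64b + 8c + d = -5762/3
Solving the system yields a = -4, b = 2, c = -1/3, d = 2.
So p(t) = -4t³ + 2t² - (1/3)t + 2.
Check: p(4) = -670/3. ✓

p(t) = -4t^3 + 2t^2 - (1/3)t + 2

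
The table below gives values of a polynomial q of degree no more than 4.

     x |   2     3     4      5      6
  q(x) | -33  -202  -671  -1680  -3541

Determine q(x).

q(x) = -3x^4 + 2x^3 - 3x^2 + 3x + 5

Write q(x) = ax^4 + bx^3 + cx^2 + dx + e. Substituting each data point gives a linear system:
  16a + 8b + 4c + 2d + e = -33
  81a + 27b + 9c + 3d + e = -202
  256a + 64b + 16c + 4d + e = -671
  625a + 125b + 25c + 5d + e = -1680
  1296a + 216b + 36c + 6d + e = -3541
Solving the system yields a = -3, b = 2, c = -3, d = 3, e = 5.
So q(x) = -3x⁴ + 2x³ - 3x² + 3x + 5.
Check: q(4) = -671. ✓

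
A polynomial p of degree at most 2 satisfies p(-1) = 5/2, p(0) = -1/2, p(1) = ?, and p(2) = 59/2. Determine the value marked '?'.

The 3 known points determine the degree-2 polynomial uniquely.
Write p(s) = as^2 + bs + c. Substituting each data point gives a linear system:
  a - b + c = 5/2
  c = -1/2
  4a + 2b + c = 59/2
Solving the system yields a = 6, b = 3, c = -1/2.
So p(s) = 6s^2 + 3s - 1/2.
Then p(1) = 17/2.

17/2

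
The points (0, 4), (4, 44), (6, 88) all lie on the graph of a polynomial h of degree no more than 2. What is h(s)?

h(s) = 2s^2 + 2s + 4

Write h(s) = as^2 + bs + c. Substituting each data point gives a linear system:
  c = 4
  16a + 4b + c = 44
  36a + 6b + c = 88
Solving the system yields a = 2, b = 2, c = 4.
So h(s) = 2s^2 + 2s + 4.
Check: h(4) = 44. ✓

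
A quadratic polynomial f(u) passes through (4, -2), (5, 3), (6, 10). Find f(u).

Write f(u) = au^2 + bu + c. Substituting each data point gives a linear system:
  16a + 4b + c = -2
  25a + 5b + c = 3
  36a + 6b + c = 10
Solving the system yields a = 1, b = -4, c = -2.
So f(u) = u^2 - 4u - 2.
Check: f(4) = -2. ✓

f(u) = u^2 - 4u - 2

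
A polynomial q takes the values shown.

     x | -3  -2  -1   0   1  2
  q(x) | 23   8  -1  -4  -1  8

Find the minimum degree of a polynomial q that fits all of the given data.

2

Forward differences of the values at x = -3, -2, -1, 0, 1, 2:
  q  : 23  8  -1  -4  -1  8
  Δ  : -15  -9  -3  3  9
  Δ^2: 6  6  6  6
  Δ^3: 0  0  0
  Δ^4: 0  0
  Δ^5: 0
The second differences are constant (6) and nonzero, while all higher differences vanish, so the minimal degree is 2.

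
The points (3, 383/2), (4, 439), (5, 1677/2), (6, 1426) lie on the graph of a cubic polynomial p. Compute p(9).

Write p(n) = an^3 + bn^2 + cn + d. Substituting each data point gives a linear system:
  27a + 9b + 3c + d = 383/2
  64a + 16b + 4c + d = 439
  125a + 25b + 5c + d = 1677/2
  216a + 36b + 6c + d = 1426
Solving the system yields a = 6, b = 4, c = -5/2, d = 1.
So p(n) = 6n³ + 4n² - (5/2)n + 1.
Then p(9) = 9353/2.

9353/2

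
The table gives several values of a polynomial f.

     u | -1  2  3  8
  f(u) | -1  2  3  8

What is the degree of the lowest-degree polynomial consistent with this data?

Divided differences on the nodes -1, 2, 3, 8:
  order 0: -1  2  3  8
  order 1: 1  1  1
  order 2: 0  0
  order 3: 0
The order-1 divided differences are all 1 (nonzero) and every higher order vanishes, so the data lies on a polynomial of degree exactly 1.

1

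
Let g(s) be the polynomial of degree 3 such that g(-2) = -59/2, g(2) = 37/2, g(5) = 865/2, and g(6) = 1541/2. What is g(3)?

Write g(s) = as^3 + bs^2 + cs + d. Substituting each data point gives a linear system:
  -8a + 4b - 2c + d = -59/2
  8a + 4b + 2c + d = 37/2
  125a + 25b + 5c + d = 865/2
  216a + 36b + 6c + d = 1541/2
Solving the system yields a = 4, b = -2, c = -4, d = 5/2.
So g(s) = 4s^3 - 2s^2 - 4s + 5/2.
Then g(3) = 161/2.

161/2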